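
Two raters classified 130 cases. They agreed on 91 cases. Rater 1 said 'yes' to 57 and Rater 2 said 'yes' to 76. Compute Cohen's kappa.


P_o = 91/130 = 0.7
P_e = (57*76 + 73*54) / 16900 = 0.489586
kappa = (P_o - P_e) / (1 - P_e)
kappa = (0.7 - 0.489586) / (1 - 0.489586)
kappa = 0.4122

0.4122


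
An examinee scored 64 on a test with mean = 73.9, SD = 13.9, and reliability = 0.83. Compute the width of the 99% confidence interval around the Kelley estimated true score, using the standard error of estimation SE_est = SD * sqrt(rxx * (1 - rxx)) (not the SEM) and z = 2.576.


True score estimate = 0.83*64 + 0.17*73.9 = 65.683
SE_est = SD * sqrt(rxx * (1 - rxx)) = 13.9 * sqrt(0.83 * 0.17) = 13.9 * sqrt(0.1411) = 5.221296
CI = T_est +/- z * SE_est, so width = 2 * z * SE_est = 2 * 2.576 * 5.221296
Width = 26.9001

26.9001


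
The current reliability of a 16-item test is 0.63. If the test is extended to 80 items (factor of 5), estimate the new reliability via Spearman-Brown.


r_new = (n * rxx) / (1 + (n-1) * rxx)
r_new = (5 * 0.63) / (1 + 4 * 0.63)
r_new = 3.15 / 3.52
r_new = 0.8949

0.8949


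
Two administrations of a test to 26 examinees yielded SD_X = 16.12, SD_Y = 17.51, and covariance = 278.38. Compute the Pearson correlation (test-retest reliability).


r = cov(X,Y) / (SD_X * SD_Y)
r = 278.38 / (16.12 * 17.51)
r = 278.38 / 282.2612
r = 0.9862

0.9862


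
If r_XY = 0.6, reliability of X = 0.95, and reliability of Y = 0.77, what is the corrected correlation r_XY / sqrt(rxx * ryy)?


r_corrected = rxy / sqrt(rxx * ryy)
= 0.6 / sqrt(0.95 * 0.77)
= 0.6 / sqrt(0.7315)
= 0.6 / 0.855278
r_corrected = 0.7015

0.7015


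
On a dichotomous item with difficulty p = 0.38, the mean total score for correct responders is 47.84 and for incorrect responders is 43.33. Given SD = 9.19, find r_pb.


q = 1 - p = 0.62
rpb = ((M1 - M0) / SD) * sqrt(p * q)
rpb = ((47.84 - 43.33) / 9.19) * sqrt(0.38 * 0.62)
rpb = 0.2382

0.2382


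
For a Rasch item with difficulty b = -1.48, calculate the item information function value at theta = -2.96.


P = 1/(1+exp(-(-2.96--1.48))) = 0.1854
I = P*(1-P) = 0.1854 * 0.8146
I = 0.151

0.151


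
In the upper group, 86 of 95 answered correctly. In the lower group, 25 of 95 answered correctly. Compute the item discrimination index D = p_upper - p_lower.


p_upper = 86/95 = 0.9053
p_lower = 25/95 = 0.2632
D = 0.9053 - 0.2632 = 0.6421

0.6421


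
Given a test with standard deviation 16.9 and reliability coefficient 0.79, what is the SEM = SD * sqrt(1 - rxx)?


SEM = SD * sqrt(1 - rxx)
SEM = 16.9 * sqrt(1 - 0.79)
SEM = 16.9 * sqrt(0.21) = 16.9 * 0.458258
SEM = 7.7446

7.7446


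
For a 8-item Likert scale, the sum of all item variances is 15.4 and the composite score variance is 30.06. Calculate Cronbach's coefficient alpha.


alpha = (k/(k-1)) * (1 - sum(si^2)/s_total^2)
= (8/7) * (1 - 15.4/30.06)
alpha = 0.5574

0.5574


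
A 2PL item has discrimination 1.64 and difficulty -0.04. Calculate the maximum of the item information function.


For 2PL, max info at theta = b = -0.04
I_max = a^2 / 4 = 1.64^2 / 4
= 2.6896 / 4
I_max = 0.6724

0.6724


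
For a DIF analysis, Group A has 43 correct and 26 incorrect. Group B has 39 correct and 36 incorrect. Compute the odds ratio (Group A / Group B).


Odds_A = 43/26 = 1.6538
Odds_B = 39/36 = 1.0833
OR = Odds_A / Odds_B = 1.6538 / 1.0833
Exactly, OR = (43 * 36) / (26 * 39) = 1548 / 1014
OR = 1.5266

1.5266


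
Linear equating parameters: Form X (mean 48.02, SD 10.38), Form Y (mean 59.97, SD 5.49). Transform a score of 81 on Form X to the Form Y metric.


slope = SD_Y / SD_X = 5.49 / 10.38 ~ 0.5289
intercept = mean_Y - slope * mean_X = 59.97 - (5.49 / 10.38) * 48.02 ~ 34.5721
Y = slope * X + intercept. To avoid rounding drift from the rounded slope/intercept, evaluate the equivalent form Y = mean_Y + SD_Y * (X - mean_X) / SD_X at full precision:
Y = 59.97 + 5.49 * (81 - 48.02) / 10.38
Y = 59.97 + 5.49 * 32.98 / 10.38
Y = 59.97 + 181.0602 / 10.38
Y = 59.97 + 17.4432
Y = 77.4132

77.4132


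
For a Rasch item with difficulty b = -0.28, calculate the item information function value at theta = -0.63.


P = 1/(1+exp(-(-0.63--0.28))) = 0.4134
I = P*(1-P) = 0.4134 * 0.5866
I = 0.2425

0.2425


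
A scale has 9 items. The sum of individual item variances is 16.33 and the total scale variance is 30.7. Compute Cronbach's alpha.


alpha = (k/(k-1)) * (1 - sum(si^2)/s_total^2)
= (9/8) * (1 - 16.33/30.7)
alpha = 0.5266

0.5266


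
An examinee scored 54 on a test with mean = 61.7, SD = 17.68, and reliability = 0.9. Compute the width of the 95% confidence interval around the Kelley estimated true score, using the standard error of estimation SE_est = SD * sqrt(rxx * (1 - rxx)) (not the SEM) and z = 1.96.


True score estimate = 0.9*54 + 0.1*61.7 = 54.77
SE_est = SD * sqrt(rxx * (1 - rxx)) = 17.68 * sqrt(0.9 * 0.1) = 17.68 * sqrt(0.09) = 5.304
CI = T_est +/- z * SE_est, so width = 2 * z * SE_est = 2 * 1.96 * 5.304
Width = 20.7917

20.7917


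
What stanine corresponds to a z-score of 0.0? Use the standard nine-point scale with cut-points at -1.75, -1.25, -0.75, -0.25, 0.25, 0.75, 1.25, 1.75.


Stanine boundaries: [-1.75, -1.25, -0.75, -0.25, 0.25, 0.75, 1.25, 1.75]
z = 0.0
Check each boundary:
  z >= -1.75 -> could be stanine 2
  z >= -1.25 -> could be stanine 3
  z >= -0.75 -> could be stanine 4
  z >= -0.25 -> could be stanine 5
  z < 0.25
  z < 0.75
  z < 1.25
  z < 1.75
Highest qualifying boundary gives stanine = 5

5


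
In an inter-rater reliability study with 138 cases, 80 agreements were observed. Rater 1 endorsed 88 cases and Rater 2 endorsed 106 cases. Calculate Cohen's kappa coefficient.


P_o = 80/138 = 0.57971
P_e = (88*106 + 50*32) / 19044 = 0.573829
kappa = (P_o - P_e) / (1 - P_e)
kappa = (0.57971 - 0.573829) / (1 - 0.573829)
kappa = 0.0138

0.0138


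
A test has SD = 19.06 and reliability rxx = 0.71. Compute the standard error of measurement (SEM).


SEM = SD * sqrt(1 - rxx)
SEM = 19.06 * sqrt(1 - 0.71)
SEM = 19.06 * sqrt(0.29) = 19.06 * 0.538516
SEM = 10.2641

10.2641


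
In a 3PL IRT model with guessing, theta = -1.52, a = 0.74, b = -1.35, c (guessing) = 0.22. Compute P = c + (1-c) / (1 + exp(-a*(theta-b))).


logit = 0.74*(-1.52 - -1.35) = -0.1258
P* = 1/(1 + exp(--0.1258)) = 0.4686
P = 0.22 + (1 - 0.22) * 0.4686
P = 0.5855

0.5855


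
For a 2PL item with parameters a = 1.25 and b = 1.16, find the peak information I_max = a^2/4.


For 2PL, max info at theta = b = 1.16
I_max = a^2 / 4 = 1.25^2 / 4
= 1.5625 / 4
I_max = 0.3906

0.3906


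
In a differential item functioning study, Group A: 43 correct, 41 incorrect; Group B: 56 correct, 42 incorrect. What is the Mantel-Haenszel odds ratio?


Odds_A = 43/41 = 1.0488
Odds_B = 56/42 = 1.3333
OR = Odds_A / Odds_B = 1.0488 / 1.3333
Exactly, OR = (43 * 42) / (41 * 56) = 1806 / 2296
OR = 0.7866

0.7866


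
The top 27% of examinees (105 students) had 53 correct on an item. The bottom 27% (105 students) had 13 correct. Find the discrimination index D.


p_upper = 53/105 = 0.5048
p_lower = 13/105 = 0.1238
D = 0.5048 - 0.1238 = 0.381

0.381


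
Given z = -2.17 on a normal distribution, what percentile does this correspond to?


CDF(z) = 0.5 * (1 + erf(z/sqrt(2)))
erf(-1.5344) = -0.97
CDF = 0.015
Percentile rank = 0.015 * 100 = 1.5

1.5


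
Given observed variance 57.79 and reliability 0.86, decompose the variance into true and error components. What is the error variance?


var_true = rxx * var_obs = 0.86 * 57.79 = 49.6994
var_error = var_obs - var_true
var_error = 57.79 - 49.6994
var_error = 8.0906

8.0906


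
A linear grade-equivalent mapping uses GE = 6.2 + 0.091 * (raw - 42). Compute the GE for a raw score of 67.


raw - median = 67 - 42 = 25
slope * diff = 0.091 * 25 = 2.275
GE = 6.2 + 2.275
GE = 8.475

8.475


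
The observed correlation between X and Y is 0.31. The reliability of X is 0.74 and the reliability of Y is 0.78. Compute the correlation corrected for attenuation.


r_corrected = rxy / sqrt(rxx * ryy)
= 0.31 / sqrt(0.74 * 0.78)
= 0.31 / sqrt(0.5772)
= 0.31 / 0.759737
r_corrected = 0.408

0.408


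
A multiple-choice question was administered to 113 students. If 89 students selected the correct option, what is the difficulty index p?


Item difficulty p = number correct / total examinees
p = 89 / 113
p = 0.7876

0.7876


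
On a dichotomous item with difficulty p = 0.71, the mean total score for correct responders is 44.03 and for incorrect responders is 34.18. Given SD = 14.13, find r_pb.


q = 1 - p = 0.29
rpb = ((M1 - M0) / SD) * sqrt(p * q)
rpb = ((44.03 - 34.18) / 14.13) * sqrt(0.71 * 0.29)
rpb = 0.3163

0.3163


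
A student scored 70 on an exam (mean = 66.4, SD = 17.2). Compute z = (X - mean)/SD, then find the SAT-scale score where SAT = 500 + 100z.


z = (X - mean) / SD = (70 - 66.4) / 17.2
z = 3.6 / 17.2
z = 0.2093
SAT-scale = SAT = 500 + 100z
Carry z at full precision (z = 3.6 / 17.2) into the conversion:
SAT-scale = 500 + 100 * (3.6 / 17.2) = 500 + 360 / 17.2
SAT-scale = 500 + 20.9302
SAT-scale = 520.9302

520.9302


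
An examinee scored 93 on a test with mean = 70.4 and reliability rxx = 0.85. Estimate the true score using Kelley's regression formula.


T_est = rxx * X + (1 - rxx) * mean
T_est = 0.85 * 93 + 0.15 * 70.4
T_est = 79.05 + 10.56
T_est = 89.61

89.61


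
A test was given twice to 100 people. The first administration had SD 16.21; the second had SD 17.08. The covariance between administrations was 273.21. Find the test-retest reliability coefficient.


r = cov(X,Y) / (SD_X * SD_Y)
r = 273.21 / (16.21 * 17.08)
r = 273.21 / 276.8668
r = 0.9868

0.9868


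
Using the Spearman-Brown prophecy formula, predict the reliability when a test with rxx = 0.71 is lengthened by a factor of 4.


r_new = (n * rxx) / (1 + (n-1) * rxx)
r_new = (4 * 0.71) / (1 + 3 * 0.71)
r_new = 2.84 / 3.13
r_new = 0.9073

0.9073


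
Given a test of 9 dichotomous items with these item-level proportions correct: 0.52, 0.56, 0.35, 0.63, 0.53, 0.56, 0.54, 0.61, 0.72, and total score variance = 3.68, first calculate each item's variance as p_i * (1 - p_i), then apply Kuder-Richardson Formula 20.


For each item, compute p_i * q_i:
  Item 1: 0.52 * 0.48 = 0.2496
  Item 2: 0.56 * 0.44 = 0.2464
  Item 3: 0.35 * 0.65 = 0.2275
  Item 4: 0.63 * 0.37 = 0.2331
  Item 5: 0.53 * 0.47 = 0.2491
  Item 6: 0.56 * 0.44 = 0.2464
  Item 7: 0.54 * 0.46 = 0.2484
  Item 8: 0.61 * 0.39 = 0.2379
  Item 9: 0.72 * 0.28 = 0.2016
Sum(p_i * q_i) = 0.2496 + 0.2464 + 0.2275 + 0.2331 + 0.2491 + 0.2464 + 0.2484 + 0.2379 + 0.2016 = 2.14
KR-20 = (k/(k-1)) * (1 - Sum(p_i*q_i) / Var_total)
= (9/8) * (1 - 2.14/3.68)
= 1.125 * 0.4185
KR-20 = 0.4708

0.4708


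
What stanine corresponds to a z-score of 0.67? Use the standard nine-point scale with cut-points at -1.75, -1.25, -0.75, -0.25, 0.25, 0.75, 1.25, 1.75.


Stanine boundaries: [-1.75, -1.25, -0.75, -0.25, 0.25, 0.75, 1.25, 1.75]
z = 0.67
Check each boundary:
  z >= -1.75 -> could be stanine 2
  z >= -1.25 -> could be stanine 3
  z >= -0.75 -> could be stanine 4
  z >= -0.25 -> could be stanine 5
  z >= 0.25 -> could be stanine 6
  z < 0.75
  z < 1.25
  z < 1.75
Highest qualifying boundary gives stanine = 6

6


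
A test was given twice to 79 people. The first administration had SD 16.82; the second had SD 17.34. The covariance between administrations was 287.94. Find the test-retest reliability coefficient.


r = cov(X,Y) / (SD_X * SD_Y)
r = 287.94 / (16.82 * 17.34)
r = 287.94 / 291.6588
r = 0.9872

0.9872


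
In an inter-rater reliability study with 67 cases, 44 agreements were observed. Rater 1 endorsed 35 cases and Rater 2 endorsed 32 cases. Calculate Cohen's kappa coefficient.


P_o = 44/67 = 0.656716
P_e = (35*32 + 32*35) / 4489 = 0.498998
kappa = (P_o - P_e) / (1 - P_e)
kappa = (0.656716 - 0.498998) / (1 - 0.498998)
kappa = 0.3148

0.3148


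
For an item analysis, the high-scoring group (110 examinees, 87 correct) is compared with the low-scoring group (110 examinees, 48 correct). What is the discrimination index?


p_upper = 87/110 = 0.7909
p_lower = 48/110 = 0.4364
D = 0.7909 - 0.4364 = 0.3545

0.3545


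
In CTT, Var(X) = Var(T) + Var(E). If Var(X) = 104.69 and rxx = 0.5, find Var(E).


var_true = rxx * var_obs = 0.5 * 104.69 = 52.345
var_error = var_obs - var_true
var_error = 104.69 - 52.345
var_error = 52.345

52.345


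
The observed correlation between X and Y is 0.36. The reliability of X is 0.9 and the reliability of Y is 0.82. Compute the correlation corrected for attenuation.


r_corrected = rxy / sqrt(rxx * ryy)
= 0.36 / sqrt(0.9 * 0.82)
= 0.36 / sqrt(0.738)
= 0.36 / 0.859069
r_corrected = 0.4191

0.4191


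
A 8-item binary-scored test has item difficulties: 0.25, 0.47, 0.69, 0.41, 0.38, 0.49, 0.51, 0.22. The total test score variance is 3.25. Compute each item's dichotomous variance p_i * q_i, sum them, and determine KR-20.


For each item, compute p_i * q_i:
  Item 1: 0.25 * 0.75 = 0.1875
  Item 2: 0.47 * 0.53 = 0.2491
  Item 3: 0.69 * 0.31 = 0.2139
  Item 4: 0.41 * 0.59 = 0.2419
  Item 5: 0.38 * 0.62 = 0.2356
  Item 6: 0.49 * 0.51 = 0.2499
  Item 7: 0.51 * 0.49 = 0.2499
  Item 8: 0.22 * 0.78 = 0.1716
Sum(p_i * q_i) = 0.1875 + 0.2491 + 0.2139 + 0.2419 + 0.2356 + 0.2499 + 0.2499 + 0.1716 = 1.7994
KR-20 = (k/(k-1)) * (1 - Sum(p_i*q_i) / Var_total)
= (8/7) * (1 - 1.7994/3.25)
= 1.1429 * 0.4463
KR-20 = 0.5101

0.5101


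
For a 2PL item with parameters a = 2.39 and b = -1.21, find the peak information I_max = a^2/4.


For 2PL, max info at theta = b = -1.21
I_max = a^2 / 4 = 2.39^2 / 4
= 5.7121 / 4
I_max = 1.428

1.428


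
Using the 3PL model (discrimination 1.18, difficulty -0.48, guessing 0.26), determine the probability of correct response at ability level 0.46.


logit = 1.18*(0.46 - -0.48) = 1.1092
P* = 1/(1 + exp(-1.1092)) = 0.752
P = 0.26 + (1 - 0.26) * 0.752
P = 0.8165

0.8165


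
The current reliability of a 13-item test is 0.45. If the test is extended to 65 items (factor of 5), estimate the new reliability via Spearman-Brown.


r_new = (n * rxx) / (1 + (n-1) * rxx)
r_new = (5 * 0.45) / (1 + 4 * 0.45)
r_new = 2.25 / 2.8
r_new = 0.8036

0.8036


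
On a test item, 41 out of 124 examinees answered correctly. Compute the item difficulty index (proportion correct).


Item difficulty p = number correct / total examinees
p = 41 / 124
p = 0.3306

0.3306


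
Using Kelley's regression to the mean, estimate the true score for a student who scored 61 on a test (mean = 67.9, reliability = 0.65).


T_est = rxx * X + (1 - rxx) * mean
T_est = 0.65 * 61 + 0.35 * 67.9
T_est = 39.65 + 23.765
T_est = 63.415

63.415


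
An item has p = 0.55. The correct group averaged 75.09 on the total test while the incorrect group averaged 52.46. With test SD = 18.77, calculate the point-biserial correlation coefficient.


q = 1 - p = 0.45
rpb = ((M1 - M0) / SD) * sqrt(p * q)
rpb = ((75.09 - 52.46) / 18.77) * sqrt(0.55 * 0.45)
rpb = 0.5998

0.5998


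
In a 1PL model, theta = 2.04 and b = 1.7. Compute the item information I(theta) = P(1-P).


P = 1/(1+exp(-(2.04-1.7))) = 0.5842
I = P*(1-P) = 0.5842 * 0.4158
I = 0.2429

0.2429


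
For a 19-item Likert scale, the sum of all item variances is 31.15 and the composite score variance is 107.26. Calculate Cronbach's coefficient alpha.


alpha = (k/(k-1)) * (1 - sum(si^2)/s_total^2)
= (19/18) * (1 - 31.15/107.26)
alpha = 0.749

0.749


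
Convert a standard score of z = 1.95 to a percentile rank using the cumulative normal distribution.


CDF(z) = 0.5 * (1 + erf(z/sqrt(2)))
erf(1.3789) = 0.9488
CDF = 0.9744
Percentile rank = 0.9744 * 100 = 97.44

97.44


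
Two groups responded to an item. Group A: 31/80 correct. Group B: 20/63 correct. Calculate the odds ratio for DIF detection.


Odds_A = 31/49 = 0.6327
Odds_B = 20/43 = 0.4651
OR = Odds_A / Odds_B = 0.6327 / 0.4651
Exactly, OR = (31 * 43) / (49 * 20) = 1333 / 980
OR = 1.3602

1.3602


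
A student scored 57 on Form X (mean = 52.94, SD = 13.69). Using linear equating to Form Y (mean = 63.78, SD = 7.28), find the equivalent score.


slope = SD_Y / SD_X = 7.28 / 13.69 ~ 0.5318
intercept = mean_Y - slope * mean_X = 63.78 - (7.28 / 13.69) * 52.94 ~ 35.6278
Y = slope * X + intercept. To avoid rounding drift from the rounded slope/intercept, evaluate the equivalent form Y = mean_Y + SD_Y * (X - mean_X) / SD_X at full precision:
Y = 63.78 + 7.28 * (57 - 52.94) / 13.69
Y = 63.78 + 7.28 * 4.06 / 13.69
Y = 63.78 + 29.5568 / 13.69
Y = 63.78 + 2.159
Y = 65.939

65.939


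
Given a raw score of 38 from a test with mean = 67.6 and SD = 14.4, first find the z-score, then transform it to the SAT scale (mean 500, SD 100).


z = (X - mean) / SD = (38 - 67.6) / 14.4
z = -29.6 / 14.4
z = -2.0556
SAT-scale = SAT = 500 + 100z
Carry z at full precision (z = -29.6 / 14.4) into the conversion:
SAT-scale = 500 + 100 * (-29.6 / 14.4) = 500 + -2960 / 14.4
SAT-scale = 500 + -205.5556
SAT-scale = 294.4444

294.4444


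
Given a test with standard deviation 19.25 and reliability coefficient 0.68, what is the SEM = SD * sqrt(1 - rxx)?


SEM = SD * sqrt(1 - rxx)
SEM = 19.25 * sqrt(1 - 0.68)
SEM = 19.25 * sqrt(0.32) = 19.25 * 0.565685
SEM = 10.8894

10.8894


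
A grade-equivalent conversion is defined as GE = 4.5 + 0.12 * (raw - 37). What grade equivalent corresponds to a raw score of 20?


raw - median = 20 - 37 = -17
slope * diff = 0.12 * -17 = -2.04
GE = 4.5 + -2.04
GE = 2.46

2.46


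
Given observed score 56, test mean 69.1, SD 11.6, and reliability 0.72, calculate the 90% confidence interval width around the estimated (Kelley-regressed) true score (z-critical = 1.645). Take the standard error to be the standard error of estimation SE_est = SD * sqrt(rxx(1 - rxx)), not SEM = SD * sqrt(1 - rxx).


True score estimate = 0.72*56 + 0.28*69.1 = 59.668
SE_est = SD * sqrt(rxx * (1 - rxx)) = 11.6 * sqrt(0.72 * 0.28) = 11.6 * sqrt(0.2016) = 5.208387
CI = T_est +/- z * SE_est, so width = 2 * z * SE_est = 2 * 1.645 * 5.208387
Width = 17.1356

17.1356


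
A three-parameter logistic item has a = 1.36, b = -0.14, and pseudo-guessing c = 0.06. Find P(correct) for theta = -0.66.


logit = 1.36*(-0.66 - -0.14) = -0.7072
P* = 1/(1 + exp(--0.7072)) = 0.3302
P = 0.06 + (1 - 0.06) * 0.3302
P = 0.3704

0.3704


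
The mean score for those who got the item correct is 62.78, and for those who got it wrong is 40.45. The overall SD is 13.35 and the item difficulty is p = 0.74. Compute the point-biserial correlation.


q = 1 - p = 0.26
rpb = ((M1 - M0) / SD) * sqrt(p * q)
rpb = ((62.78 - 40.45) / 13.35) * sqrt(0.74 * 0.26)
rpb = 0.7337

0.7337


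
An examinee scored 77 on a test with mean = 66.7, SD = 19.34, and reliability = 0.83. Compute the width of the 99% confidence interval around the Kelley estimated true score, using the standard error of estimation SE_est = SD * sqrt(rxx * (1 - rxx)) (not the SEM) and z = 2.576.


True score estimate = 0.83*77 + 0.17*66.7 = 75.249
SE_est = SD * sqrt(rxx * (1 - rxx)) = 19.34 * sqrt(0.83 * 0.17) = 19.34 * sqrt(0.1411) = 7.264738
CI = T_est +/- z * SE_est, so width = 2 * z * SE_est = 2 * 2.576 * 7.264738
Width = 37.4279

37.4279


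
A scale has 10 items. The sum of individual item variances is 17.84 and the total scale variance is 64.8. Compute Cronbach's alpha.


alpha = (k/(k-1)) * (1 - sum(si^2)/s_total^2)
= (10/9) * (1 - 17.84/64.8)
alpha = 0.8052

0.8052


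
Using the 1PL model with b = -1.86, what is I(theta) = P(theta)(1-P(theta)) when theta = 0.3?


P = 1/(1+exp(-(0.3--1.86))) = 0.8966
I = P*(1-P) = 0.8966 * 0.1034
I = 0.0927

0.0927


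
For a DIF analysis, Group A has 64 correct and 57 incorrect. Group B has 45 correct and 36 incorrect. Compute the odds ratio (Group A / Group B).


Odds_A = 64/57 = 1.1228
Odds_B = 45/36 = 1.25
OR = Odds_A / Odds_B = 1.1228 / 1.25
Exactly, OR = (64 * 36) / (57 * 45) = 2304 / 2565
OR = 0.8982

0.8982


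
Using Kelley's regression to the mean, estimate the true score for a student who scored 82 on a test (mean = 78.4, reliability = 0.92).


T_est = rxx * X + (1 - rxx) * mean
T_est = 0.92 * 82 + 0.08 * 78.4
T_est = 75.44 + 6.272
T_est = 81.712

81.712


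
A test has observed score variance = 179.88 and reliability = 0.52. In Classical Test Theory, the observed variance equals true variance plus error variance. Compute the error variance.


var_true = rxx * var_obs = 0.52 * 179.88 = 93.5376
var_error = var_obs - var_true
var_error = 179.88 - 93.5376
var_error = 86.3424

86.3424


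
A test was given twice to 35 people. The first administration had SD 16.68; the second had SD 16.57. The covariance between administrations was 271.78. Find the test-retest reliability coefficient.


r = cov(X,Y) / (SD_X * SD_Y)
r = 271.78 / (16.68 * 16.57)
r = 271.78 / 276.3876
r = 0.9833

0.9833


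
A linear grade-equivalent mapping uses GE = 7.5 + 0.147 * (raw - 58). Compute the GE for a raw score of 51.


raw - median = 51 - 58 = -7
slope * diff = 0.147 * -7 = -1.029
GE = 7.5 + -1.029
GE = 6.471

6.471


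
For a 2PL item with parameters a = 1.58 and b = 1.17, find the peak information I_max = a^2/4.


For 2PL, max info at theta = b = 1.17
I_max = a^2 / 4 = 1.58^2 / 4
= 2.4964 / 4
I_max = 0.6241

0.6241


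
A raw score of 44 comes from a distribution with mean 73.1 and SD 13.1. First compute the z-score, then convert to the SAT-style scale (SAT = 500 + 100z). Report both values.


z = (X - mean) / SD = (44 - 73.1) / 13.1
z = -29.1 / 13.1
z = -2.2214
SAT-scale = SAT = 500 + 100z
Carry z at full precision (z = -29.1 / 13.1) into the conversion:
SAT-scale = 500 + 100 * (-29.1 / 13.1) = 500 + -2910 / 13.1
SAT-scale = 500 + -222.1374
SAT-scale = 277.8626

277.8626


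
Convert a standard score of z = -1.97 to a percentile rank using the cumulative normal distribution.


CDF(z) = 0.5 * (1 + erf(z/sqrt(2)))
erf(-1.393) = -0.9512
CDF = 0.0244
Percentile rank = 0.0244 * 100 = 2.44

2.44


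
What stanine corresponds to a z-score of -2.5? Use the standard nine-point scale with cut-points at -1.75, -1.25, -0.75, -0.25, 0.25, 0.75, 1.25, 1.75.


Stanine boundaries: [-1.75, -1.25, -0.75, -0.25, 0.25, 0.75, 1.25, 1.75]
z = -2.5
Check each boundary:
  z < -1.75
  z < -1.25
  z < -0.75
  z < -0.25
  z < 0.25
  z < 0.75
  z < 1.25
  z < 1.75
Highest qualifying boundary gives stanine = 1

1


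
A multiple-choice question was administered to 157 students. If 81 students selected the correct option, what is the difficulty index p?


Item difficulty p = number correct / total examinees
p = 81 / 157
p = 0.5159

0.5159


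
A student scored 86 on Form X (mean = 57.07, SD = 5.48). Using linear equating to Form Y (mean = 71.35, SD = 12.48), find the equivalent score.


slope = SD_Y / SD_X = 12.48 / 5.48 ~ 2.2774
intercept = mean_Y - slope * mean_X = 71.35 - (12.48 / 5.48) * 57.07 ~ -58.6196
Y = slope * X + intercept. To avoid rounding drift from the rounded slope/intercept, evaluate the equivalent form Y = mean_Y + SD_Y * (X - mean_X) / SD_X at full precision:
Y = 71.35 + 12.48 * (86 - 57.07) / 5.48
Y = 71.35 + 12.48 * 28.93 / 5.48
Y = 71.35 + 361.0464 / 5.48
Y = 71.35 + 65.8844
Y = 137.2344

137.2344


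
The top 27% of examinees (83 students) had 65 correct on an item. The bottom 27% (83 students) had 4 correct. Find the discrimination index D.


p_upper = 65/83 = 0.7831
p_lower = 4/83 = 0.0482
D = 0.7831 - 0.0482 = 0.7349

0.7349


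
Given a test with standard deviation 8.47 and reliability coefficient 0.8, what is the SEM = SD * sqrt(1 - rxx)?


SEM = SD * sqrt(1 - rxx)
SEM = 8.47 * sqrt(1 - 0.8)
SEM = 8.47 * sqrt(0.2) = 8.47 * 0.447214
SEM = 3.7879

3.7879


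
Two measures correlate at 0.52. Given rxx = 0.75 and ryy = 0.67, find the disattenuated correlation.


r_corrected = rxy / sqrt(rxx * ryy)
= 0.52 / sqrt(0.75 * 0.67)
= 0.52 / sqrt(0.5025)
= 0.52 / 0.708872
r_corrected = 0.7336

0.7336


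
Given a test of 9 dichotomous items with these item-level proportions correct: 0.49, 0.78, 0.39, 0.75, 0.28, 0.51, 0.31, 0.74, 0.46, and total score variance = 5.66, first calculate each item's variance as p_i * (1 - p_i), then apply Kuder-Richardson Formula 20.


For each item, compute p_i * q_i:
  Item 1: 0.49 * 0.51 = 0.2499
  Item 2: 0.78 * 0.22 = 0.1716
  Item 3: 0.39 * 0.61 = 0.2379
  Item 4: 0.75 * 0.25 = 0.1875
  Item 5: 0.28 * 0.72 = 0.2016
  Item 6: 0.51 * 0.49 = 0.2499
  Item 7: 0.31 * 0.69 = 0.2139
  Item 8: 0.74 * 0.26 = 0.1924
  Item 9: 0.46 * 0.54 = 0.2484
Sum(p_i * q_i) = 0.2499 + 0.1716 + 0.2379 + 0.1875 + 0.2016 + 0.2499 + 0.2139 + 0.1924 + 0.2484 = 1.9531
KR-20 = (k/(k-1)) * (1 - Sum(p_i*q_i) / Var_total)
= (9/8) * (1 - 1.9531/5.66)
= 1.125 * 0.6549
KR-20 = 0.7368

0.7368


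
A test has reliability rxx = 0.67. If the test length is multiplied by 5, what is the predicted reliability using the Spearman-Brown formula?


r_new = (n * rxx) / (1 + (n-1) * rxx)
r_new = (5 * 0.67) / (1 + 4 * 0.67)
r_new = 3.35 / 3.68
r_new = 0.9103

0.9103


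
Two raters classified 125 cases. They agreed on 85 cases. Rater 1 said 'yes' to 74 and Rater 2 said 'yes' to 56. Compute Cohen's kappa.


P_o = 85/125 = 0.68
P_e = (74*56 + 51*69) / 15625 = 0.490432
kappa = (P_o - P_e) / (1 - P_e)
kappa = (0.68 - 0.490432) / (1 - 0.490432)
kappa = 0.372

0.372


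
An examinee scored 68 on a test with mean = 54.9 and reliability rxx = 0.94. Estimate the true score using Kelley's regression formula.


T_est = rxx * X + (1 - rxx) * mean
T_est = 0.94 * 68 + 0.06 * 54.9
T_est = 63.92 + 3.294
T_est = 67.214

67.214


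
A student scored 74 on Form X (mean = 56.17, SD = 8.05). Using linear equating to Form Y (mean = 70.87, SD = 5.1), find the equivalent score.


slope = SD_Y / SD_X = 5.1 / 8.05 ~ 0.6335
intercept = mean_Y - slope * mean_X = 70.87 - (5.1 / 8.05) * 56.17 ~ 35.284
Y = slope * X + intercept. To avoid rounding drift from the rounded slope/intercept, evaluate the equivalent form Y = mean_Y + SD_Y * (X - mean_X) / SD_X at full precision:
Y = 70.87 + 5.1 * (74 - 56.17) / 8.05
Y = 70.87 + 5.1 * 17.83 / 8.05
Y = 70.87 + 90.933 / 8.05
Y = 70.87 + 11.296
Y = 82.166

82.166


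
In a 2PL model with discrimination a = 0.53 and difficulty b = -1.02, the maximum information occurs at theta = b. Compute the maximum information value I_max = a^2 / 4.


For 2PL, max info at theta = b = -1.02
I_max = a^2 / 4 = 0.53^2 / 4
= 0.2809 / 4
I_max = 0.0702

0.0702


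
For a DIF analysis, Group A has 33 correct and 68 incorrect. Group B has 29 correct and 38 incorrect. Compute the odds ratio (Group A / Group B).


Odds_A = 33/68 = 0.4853
Odds_B = 29/38 = 0.7632
OR = Odds_A / Odds_B = 0.4853 / 0.7632
Exactly, OR = (33 * 38) / (68 * 29) = 1254 / 1972
OR = 0.6359

0.6359


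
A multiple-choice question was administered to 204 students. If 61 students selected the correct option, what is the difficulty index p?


Item difficulty p = number correct / total examinees
p = 61 / 204
p = 0.299

0.299


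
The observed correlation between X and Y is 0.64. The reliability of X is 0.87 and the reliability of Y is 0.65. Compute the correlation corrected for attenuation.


r_corrected = rxy / sqrt(rxx * ryy)
= 0.64 / sqrt(0.87 * 0.65)
= 0.64 / sqrt(0.5655)
= 0.64 / 0.751997
r_corrected = 0.8511

0.8511


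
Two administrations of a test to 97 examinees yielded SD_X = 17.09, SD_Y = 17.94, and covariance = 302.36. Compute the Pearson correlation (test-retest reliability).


r = cov(X,Y) / (SD_X * SD_Y)
r = 302.36 / (17.09 * 17.94)
r = 302.36 / 306.5946
r = 0.9862

0.9862


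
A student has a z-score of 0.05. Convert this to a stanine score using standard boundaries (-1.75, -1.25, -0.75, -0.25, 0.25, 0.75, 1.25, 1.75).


Stanine boundaries: [-1.75, -1.25, -0.75, -0.25, 0.25, 0.75, 1.25, 1.75]
z = 0.05
Check each boundary:
  z >= -1.75 -> could be stanine 2
  z >= -1.25 -> could be stanine 3
  z >= -0.75 -> could be stanine 4
  z >= -0.25 -> could be stanine 5
  z < 0.25
  z < 0.75
  z < 1.25
  z < 1.75
Highest qualifying boundary gives stanine = 5

5


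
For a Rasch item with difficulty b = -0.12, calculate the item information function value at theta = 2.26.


P = 1/(1+exp(-(2.26--0.12))) = 0.9153
I = P*(1-P) = 0.9153 * 0.0847
I = 0.0775

0.0775


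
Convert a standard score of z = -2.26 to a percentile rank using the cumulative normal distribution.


CDF(z) = 0.5 * (1 + erf(z/sqrt(2)))
erf(-1.5981) = -0.9762
CDF = 0.0119
Percentile rank = 0.0119 * 100 = 1.19

1.19


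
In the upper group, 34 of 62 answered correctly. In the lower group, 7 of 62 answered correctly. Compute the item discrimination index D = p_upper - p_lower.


p_upper = 34/62 = 0.5484
p_lower = 7/62 = 0.1129
D = 0.5484 - 0.1129 = 0.4355

0.4355


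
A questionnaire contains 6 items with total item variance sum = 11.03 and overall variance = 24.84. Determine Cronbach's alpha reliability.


alpha = (k/(k-1)) * (1 - sum(si^2)/s_total^2)
= (6/5) * (1 - 11.03/24.84)
alpha = 0.6671

0.6671


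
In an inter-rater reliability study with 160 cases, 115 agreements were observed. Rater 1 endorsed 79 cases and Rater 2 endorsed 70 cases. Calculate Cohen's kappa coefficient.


P_o = 115/160 = 0.71875
P_e = (79*70 + 81*90) / 25600 = 0.500781
kappa = (P_o - P_e) / (1 - P_e)
kappa = (0.71875 - 0.500781) / (1 - 0.500781)
kappa = 0.4366

0.4366


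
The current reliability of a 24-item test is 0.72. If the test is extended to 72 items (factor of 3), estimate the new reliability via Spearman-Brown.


r_new = (n * rxx) / (1 + (n-1) * rxx)
r_new = (3 * 0.72) / (1 + 2 * 0.72)
r_new = 2.16 / 2.44
r_new = 0.8852

0.8852


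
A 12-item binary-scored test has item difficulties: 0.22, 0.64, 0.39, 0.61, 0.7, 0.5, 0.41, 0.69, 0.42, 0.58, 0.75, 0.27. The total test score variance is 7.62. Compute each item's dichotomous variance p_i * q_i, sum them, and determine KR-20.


For each item, compute p_i * q_i:
  Item 1: 0.22 * 0.78 = 0.1716
  Item 2: 0.64 * 0.36 = 0.2304
  Item 3: 0.39 * 0.61 = 0.2379
  Item 4: 0.61 * 0.39 = 0.2379
  Item 5: 0.7 * 0.3 = 0.21
  Item 6: 0.5 * 0.5 = 0.25
  Item 7: 0.41 * 0.59 = 0.2419
  Item 8: 0.69 * 0.31 = 0.2139
  Item 9: 0.42 * 0.58 = 0.2436
  Item 10: 0.58 * 0.42 = 0.2436
  Item 11: 0.75 * 0.25 = 0.1875
  Item 12: 0.27 * 0.73 = 0.1971
Sum(p_i * q_i) = 0.1716 + 0.2304 + 0.2379 + 0.2379 + 0.21 + 0.25 + 0.2419 + 0.2139 + 0.2436 + 0.2436 + 0.1875 + 0.1971 = 2.6654
KR-20 = (k/(k-1)) * (1 - Sum(p_i*q_i) / Var_total)
= (12/11) * (1 - 2.6654/7.62)
= 1.0909 * 0.6502
KR-20 = 0.7093

0.7093


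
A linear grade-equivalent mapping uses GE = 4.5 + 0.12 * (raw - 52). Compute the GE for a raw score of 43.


raw - median = 43 - 52 = -9
slope * diff = 0.12 * -9 = -1.08
GE = 4.5 + -1.08
GE = 3.42

3.42


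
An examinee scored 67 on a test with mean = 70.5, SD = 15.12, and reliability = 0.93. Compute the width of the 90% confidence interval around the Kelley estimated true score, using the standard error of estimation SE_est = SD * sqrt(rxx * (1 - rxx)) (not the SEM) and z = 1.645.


True score estimate = 0.93*67 + 0.07*70.5 = 67.245
SE_est = SD * sqrt(rxx * (1 - rxx)) = 15.12 * sqrt(0.93 * 0.07) = 15.12 * sqrt(0.0651) = 3.857823
CI = T_est +/- z * SE_est, so width = 2 * z * SE_est = 2 * 1.645 * 3.857823
Width = 12.6922

12.6922


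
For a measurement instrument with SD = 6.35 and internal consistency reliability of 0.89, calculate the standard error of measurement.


SEM = SD * sqrt(1 - rxx)
SEM = 6.35 * sqrt(1 - 0.89)
SEM = 6.35 * sqrt(0.11) = 6.35 * 0.331662
SEM = 2.1061

2.1061


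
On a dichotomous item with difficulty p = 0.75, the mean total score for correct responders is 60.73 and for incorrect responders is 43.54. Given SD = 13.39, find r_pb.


q = 1 - p = 0.25
rpb = ((M1 - M0) / SD) * sqrt(p * q)
rpb = ((60.73 - 43.54) / 13.39) * sqrt(0.75 * 0.25)
rpb = 0.5559

0.5559


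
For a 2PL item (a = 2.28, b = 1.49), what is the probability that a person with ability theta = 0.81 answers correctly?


a*(theta - b) = 2.28 * (0.81 - 1.49) = -1.5504
exp(--1.5504) = 4.7134
P = 1 / (1 + 4.7134)
P = 0.175

0.175


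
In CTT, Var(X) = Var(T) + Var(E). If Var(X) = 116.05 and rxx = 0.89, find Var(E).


var_true = rxx * var_obs = 0.89 * 116.05 = 103.2845
var_error = var_obs - var_true
var_error = 116.05 - 103.2845
var_error = 12.7655

12.7655


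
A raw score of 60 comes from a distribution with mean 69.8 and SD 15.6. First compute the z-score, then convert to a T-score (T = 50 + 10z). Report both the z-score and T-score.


z = (X - mean) / SD = (60 - 69.8) / 15.6
z = -9.8 / 15.6
z = -0.6282
T-score = T = 50 + 10z
Carry z at full precision (z = -9.8 / 15.6) into the conversion:
T-score = 50 + 10 * (-9.8 / 15.6) = 50 + -98 / 15.6
T-score = 50 + -6.2821
T-score = 43.7179

43.7179


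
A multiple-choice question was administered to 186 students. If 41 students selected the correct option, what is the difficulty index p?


Item difficulty p = number correct / total examinees
p = 41 / 186
p = 0.2204

0.2204


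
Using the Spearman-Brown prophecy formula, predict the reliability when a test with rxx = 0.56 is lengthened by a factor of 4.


r_new = (n * rxx) / (1 + (n-1) * rxx)
r_new = (4 * 0.56) / (1 + 3 * 0.56)
r_new = 2.24 / 2.68
r_new = 0.8358

0.8358


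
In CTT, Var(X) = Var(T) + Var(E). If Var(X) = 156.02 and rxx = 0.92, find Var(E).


var_true = rxx * var_obs = 0.92 * 156.02 = 143.5384
var_error = var_obs - var_true
var_error = 156.02 - 143.5384
var_error = 12.4816

12.4816


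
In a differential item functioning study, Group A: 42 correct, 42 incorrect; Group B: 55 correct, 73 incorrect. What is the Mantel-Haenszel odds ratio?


Odds_A = 42/42 = 1.0
Odds_B = 55/73 = 0.7534
OR = Odds_A / Odds_B = 1.0 / 0.7534
Exactly, OR = (42 * 73) / (42 * 55) = 3066 / 2310
OR = 1.3273

1.3273


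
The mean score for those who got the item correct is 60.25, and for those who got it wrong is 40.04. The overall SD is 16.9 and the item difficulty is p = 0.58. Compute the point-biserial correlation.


q = 1 - p = 0.42
rpb = ((M1 - M0) / SD) * sqrt(p * q)
rpb = ((60.25 - 40.04) / 16.9) * sqrt(0.58 * 0.42)
rpb = 0.5902

0.5902


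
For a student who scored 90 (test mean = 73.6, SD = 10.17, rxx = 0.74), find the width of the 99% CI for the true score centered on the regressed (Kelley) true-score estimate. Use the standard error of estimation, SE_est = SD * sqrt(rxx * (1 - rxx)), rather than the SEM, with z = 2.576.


True score estimate = 0.74*90 + 0.26*73.6 = 85.736
SE_est = SD * sqrt(rxx * (1 - rxx)) = 10.17 * sqrt(0.74 * 0.26) = 10.17 * sqrt(0.1924) = 4.46091
CI = T_est +/- z * SE_est, so width = 2 * z * SE_est = 2 * 2.576 * 4.46091
Width = 22.9826

22.9826


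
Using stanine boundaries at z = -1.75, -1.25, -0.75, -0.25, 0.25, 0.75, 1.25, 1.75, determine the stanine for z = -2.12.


Stanine boundaries: [-1.75, -1.25, -0.75, -0.25, 0.25, 0.75, 1.25, 1.75]
z = -2.12
Check each boundary:
  z < -1.75
  z < -1.25
  z < -0.75
  z < -0.25
  z < 0.25
  z < 0.75
  z < 1.25
  z < 1.75
Highest qualifying boundary gives stanine = 1

1


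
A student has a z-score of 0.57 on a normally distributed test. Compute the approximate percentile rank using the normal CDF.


CDF(z) = 0.5 * (1 + erf(z/sqrt(2)))
erf(0.4031) = 0.4313
CDF = 0.7157
Percentile rank = 0.7157 * 100 = 71.57

71.57


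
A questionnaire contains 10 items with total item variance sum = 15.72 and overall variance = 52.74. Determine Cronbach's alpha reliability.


alpha = (k/(k-1)) * (1 - sum(si^2)/s_total^2)
= (10/9) * (1 - 15.72/52.74)
alpha = 0.7799

0.7799


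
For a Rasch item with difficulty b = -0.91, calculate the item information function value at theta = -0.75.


P = 1/(1+exp(-(-0.75--0.91))) = 0.5399
I = P*(1-P) = 0.5399 * 0.4601
I = 0.2484

0.2484


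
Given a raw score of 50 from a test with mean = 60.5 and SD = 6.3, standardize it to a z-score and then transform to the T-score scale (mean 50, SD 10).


z = (X - mean) / SD = (50 - 60.5) / 6.3
z = -10.5 / 6.3
z = -1.6667
T-score = T = 50 + 10z
Carry z at full precision (z = -10.5 / 6.3) into the conversion:
T-score = 50 + 10 * (-10.5 / 6.3) = 50 + -105 / 6.3
T-score = 50 + -16.6667
T-score = 33.3333

33.3333


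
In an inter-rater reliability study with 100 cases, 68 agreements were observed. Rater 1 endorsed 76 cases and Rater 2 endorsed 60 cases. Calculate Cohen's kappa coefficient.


P_o = 68/100 = 0.68
P_e = (76*60 + 24*40) / 10000 = 0.552
kappa = (P_o - P_e) / (1 - P_e)
kappa = (0.68 - 0.552) / (1 - 0.552)
kappa = 0.2857

0.2857


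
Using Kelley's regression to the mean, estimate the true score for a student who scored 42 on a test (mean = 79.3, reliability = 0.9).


T_est = rxx * X + (1 - rxx) * mean
T_est = 0.9 * 42 + 0.1 * 79.3
T_est = 37.8 + 7.93
T_est = 45.73

45.73


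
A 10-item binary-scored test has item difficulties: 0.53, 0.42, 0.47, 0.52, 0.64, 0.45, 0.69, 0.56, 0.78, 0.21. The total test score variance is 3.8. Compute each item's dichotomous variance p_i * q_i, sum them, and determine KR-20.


For each item, compute p_i * q_i:
  Item 1: 0.53 * 0.47 = 0.2491
  Item 2: 0.42 * 0.58 = 0.2436
  Item 3: 0.47 * 0.53 = 0.2491
  Item 4: 0.52 * 0.48 = 0.2496
  Item 5: 0.64 * 0.36 = 0.2304
  Item 6: 0.45 * 0.55 = 0.2475
  Item 7: 0.69 * 0.31 = 0.2139
  Item 8: 0.56 * 0.44 = 0.2464
  Item 9: 0.78 * 0.22 = 0.1716
  Item 10: 0.21 * 0.79 = 0.1659
Sum(p_i * q_i) = 0.2491 + 0.2436 + 0.2491 + 0.2496 + 0.2304 + 0.2475 + 0.2139 + 0.2464 + 0.1716 + 0.1659 = 2.2671
KR-20 = (k/(k-1)) * (1 - Sum(p_i*q_i) / Var_total)
= (10/9) * (1 - 2.2671/3.8)
= 1.1111 * 0.4034
KR-20 = 0.4482

0.4482


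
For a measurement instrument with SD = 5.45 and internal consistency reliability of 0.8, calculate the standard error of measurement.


SEM = SD * sqrt(1 - rxx)
SEM = 5.45 * sqrt(1 - 0.8)
SEM = 5.45 * sqrt(0.2) = 5.45 * 0.447214
SEM = 2.4373

2.4373


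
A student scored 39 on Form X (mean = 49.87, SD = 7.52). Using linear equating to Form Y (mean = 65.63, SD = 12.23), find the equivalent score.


slope = SD_Y / SD_X = 12.23 / 7.52 ~ 1.6263
intercept = mean_Y - slope * mean_X = 65.63 - (12.23 / 7.52) * 49.87 ~ -15.4751
Y = slope * X + intercept. To avoid rounding drift from the rounded slope/intercept, evaluate the equivalent form Y = mean_Y + SD_Y * (X - mean_X) / SD_X at full precision:
Y = 65.63 + 12.23 * (39 - 49.87) / 7.52
Y = 65.63 - 12.23 * 10.87 / 7.52
Y = 65.63 - 132.9401 / 7.52
Y = 65.63 - 17.6782
Y = 47.9518

47.9518


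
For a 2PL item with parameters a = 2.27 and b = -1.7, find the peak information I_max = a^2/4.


For 2PL, max info at theta = b = -1.7
I_max = a^2 / 4 = 2.27^2 / 4
= 5.1529 / 4
I_max = 1.2882

1.2882


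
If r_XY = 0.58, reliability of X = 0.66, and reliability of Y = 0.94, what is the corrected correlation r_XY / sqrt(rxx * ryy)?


r_corrected = rxy / sqrt(rxx * ryy)
= 0.58 / sqrt(0.66 * 0.94)
= 0.58 / sqrt(0.6204)
= 0.58 / 0.787655
r_corrected = 0.7364

0.7364


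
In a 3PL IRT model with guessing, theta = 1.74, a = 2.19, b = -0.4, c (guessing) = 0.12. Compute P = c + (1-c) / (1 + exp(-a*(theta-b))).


logit = 2.19*(1.74 - -0.4) = 4.6866
P* = 1/(1 + exp(-4.6866)) = 0.9909
P = 0.12 + (1 - 0.12) * 0.9909
P = 0.992

0.992


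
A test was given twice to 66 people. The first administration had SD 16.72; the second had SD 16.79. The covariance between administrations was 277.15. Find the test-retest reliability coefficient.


r = cov(X,Y) / (SD_X * SD_Y)
r = 277.15 / (16.72 * 16.79)
r = 277.15 / 280.7288
r = 0.9873

0.9873


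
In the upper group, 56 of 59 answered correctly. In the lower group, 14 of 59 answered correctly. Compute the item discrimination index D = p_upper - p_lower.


p_upper = 56/59 = 0.9492
p_lower = 14/59 = 0.2373
D = 0.9492 - 0.2373 = 0.7119

0.7119


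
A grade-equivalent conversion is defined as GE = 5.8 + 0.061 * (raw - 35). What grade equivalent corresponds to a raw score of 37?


raw - median = 37 - 35 = 2
slope * diff = 0.061 * 2 = 0.122
GE = 5.8 + 0.122
GE = 5.922

5.922
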